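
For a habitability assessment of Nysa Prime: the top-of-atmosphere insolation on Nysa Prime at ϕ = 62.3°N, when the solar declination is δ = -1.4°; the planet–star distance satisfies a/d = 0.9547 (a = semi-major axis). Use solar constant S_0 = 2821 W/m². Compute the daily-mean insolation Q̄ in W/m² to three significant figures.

Q̄ ≈ 353 W/m²

cos h₀ = −tan(+62.3°) tan(-1.400°) = 0.0466, h₀ = 1.5242 rad.
Bracket: h₀ sin ϕ sin δ + cos ϕ cos δ sin h₀ = 1.5242×0.88539×-0.02443 + 0.46484×0.99970×0.99892 = -0.032969 + 0.464199 = 0.431230.
Inverse-square distance factor (a/d)² = 0.9547² = 0.911452.
Q̄ = (S_0/π) × 0.911452 × [bracket] = (2821/π) × 0.911452 × 0.431230 = 352.9 W/m².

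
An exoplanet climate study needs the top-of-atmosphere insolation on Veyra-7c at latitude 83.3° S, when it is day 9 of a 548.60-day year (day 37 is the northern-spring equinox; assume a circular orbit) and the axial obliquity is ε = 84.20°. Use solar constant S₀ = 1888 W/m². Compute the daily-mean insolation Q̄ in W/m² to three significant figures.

Q̄ ≈ 588 W/m²

Solar longitude: λ_s = 360° × (9 − 37)/548.60 = -18.374°, i.e. -18.374° + 360° = 341.626°.
sin δ = sin 84.20° × sin 341.626° = -0.31361, so δ = -18.277°.
cos H₀ = −tan(-83.3°) tan(-18.277°) = -2.8114 ≤ −1 ⇒ polar day, H₀ = π.
Bracket: H₀ sin φ sin δ + cos φ cos δ sin H₀ = 3.1416×-0.99317×-0.31361 + 0.11667×0.94955×0.00000 = 0.978508 + 0.000000 = 0.978508.
Q̄ = (S₀/π) × [bracket] = (1888/π) × 0.978508 = 588.1 W/m².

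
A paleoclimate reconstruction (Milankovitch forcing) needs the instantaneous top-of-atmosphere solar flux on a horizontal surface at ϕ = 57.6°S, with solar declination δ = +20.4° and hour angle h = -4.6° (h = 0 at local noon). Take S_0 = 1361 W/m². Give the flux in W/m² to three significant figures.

cos θ_z = sin ϕ sin δ + cos ϕ cos δ cos h = -0.294309 + 0.500603 = 0.206294.
Flux = S_0 · cos θ_z = 1361 × 0.206294 = 280.8 W/m².

281 W/m²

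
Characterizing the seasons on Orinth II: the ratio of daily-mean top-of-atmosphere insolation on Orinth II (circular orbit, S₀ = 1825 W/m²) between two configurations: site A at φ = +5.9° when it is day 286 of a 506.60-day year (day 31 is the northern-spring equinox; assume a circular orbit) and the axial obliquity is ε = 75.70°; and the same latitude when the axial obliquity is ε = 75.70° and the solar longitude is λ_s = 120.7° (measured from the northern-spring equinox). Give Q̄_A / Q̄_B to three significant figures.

Q̄_A / Q̄_B ≈ 1.43

— Configuration A (φ=+5.9°):
Solar longitude: λ_s = 360° × (286 − 31)/506.60 = 181.208°.
sin δ = sin 75.70° × sin 181.208° = -0.02043, so δ = -1.171°.
cos H₀ = −tan(+5.9°) tan(-1.171°) = 0.0021, H₀ = 1.5687 rad.
Bracket: H₀ sin φ sin δ + cos φ cos δ sin H₀ = 1.5687×0.10279×-0.02043 + 0.99470×0.99979×1.00000 = -0.003294 + 0.994491 = 0.991197.
Q̄ = (S₀/π) × [bracket] = (1825/π) × 0.991197 = 575.80 W/m².
— Configuration B (φ=+5.9°):
Solar declination: sin δ = sin ε · sin λ_s = sin 75.70° × sin 120.7° = 0.83321, so δ = +56.430°.
cos H₀ = −tan(+5.9°) tan(+56.430°) = -0.1557, H₀ = 1.7271 rad.
Bracket: H₀ sin φ sin δ + cos φ cos δ sin H₀ = 1.7271×0.10279×0.83321 + 0.99470×0.55296×0.98780 = 0.147919 + 0.543319 = 0.691238.
Q̄ = (S₀/π) × [bracket] = (1825/π) × 0.691238 = 401.55 W/m².
Ratio Q̄_A / Q̄_B = 575.80 / 401.55 = 1.434.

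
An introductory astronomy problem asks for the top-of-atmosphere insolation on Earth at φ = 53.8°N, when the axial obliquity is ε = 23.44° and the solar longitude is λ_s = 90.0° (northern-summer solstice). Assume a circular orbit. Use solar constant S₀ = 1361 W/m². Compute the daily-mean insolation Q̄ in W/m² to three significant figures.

Solar declination: sin δ = sin ε · sin λ_s = sin 23.44° × sin 90.0° = 0.39779, so δ = +23.440°.
cos H₀ = −tan(+53.8°) tan(+23.440°) = -0.5924, H₀ = 2.2048 rad.
Bracket: H₀ sin φ sin δ + cos φ cos δ sin H₀ = 2.2048×0.80696×0.39779 + 0.59061×0.91748×0.80565 = 0.707742 + 0.436560 = 1.144302.
Q̄ = (S₀/π) × [bracket] = (1361/π) × 1.144302 = 495.7 W/m².

Q̄ ≈ 496 W/m²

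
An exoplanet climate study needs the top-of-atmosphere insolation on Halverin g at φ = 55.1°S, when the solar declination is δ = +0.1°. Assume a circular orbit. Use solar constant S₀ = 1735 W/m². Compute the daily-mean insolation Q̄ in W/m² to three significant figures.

Q̄ ≈ 315 W/m²

cos H₀ = −tan(-55.1°) tan(+0.100°) = 0.0025, H₀ = 1.5683 rad.
Bracket: H₀ sin φ sin δ + cos φ cos δ sin H₀ = 1.5683×-0.82015×0.00175 + 0.57215×1.00000×1.00000 = -0.002251 + 0.572150 = 0.569899.
Q̄ = (S₀/π) × [bracket] = (1735/π) × 0.569899 = 314.7 W/m².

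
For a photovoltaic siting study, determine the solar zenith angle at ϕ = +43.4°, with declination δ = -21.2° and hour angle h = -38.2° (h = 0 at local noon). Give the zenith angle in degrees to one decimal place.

θ_z = 73.5°

cos θ_z = sin ϕ sin δ + cos ϕ cos δ cos h = -0.248468 + 0.532342 = 0.283874.
θ_z = arccos(0.283874) = 73.5°.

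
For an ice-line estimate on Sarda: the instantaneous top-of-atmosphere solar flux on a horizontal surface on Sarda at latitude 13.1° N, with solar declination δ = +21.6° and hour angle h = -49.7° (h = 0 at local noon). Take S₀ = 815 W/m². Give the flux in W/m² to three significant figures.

545 W/m²

cos θ_z = sin φ sin δ + cos φ cos δ cos h = 0.083436 + 0.585720 = 0.669156.
Flux = S₀ · cos θ_z = 815 × 0.669156 = 545.4 W/m².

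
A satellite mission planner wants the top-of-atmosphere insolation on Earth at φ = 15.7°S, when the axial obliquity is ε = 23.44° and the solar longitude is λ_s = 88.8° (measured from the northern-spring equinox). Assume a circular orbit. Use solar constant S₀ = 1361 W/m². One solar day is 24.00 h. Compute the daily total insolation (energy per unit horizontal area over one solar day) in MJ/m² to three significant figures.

Solar declination: sin δ = sin ε · sin λ_s = sin 23.44° × sin 88.8° = 0.39770, so δ = +23.435°.
cos H₀ = −tan(-15.7°) tan(+23.435°) = 0.1218, H₀ = 1.4487 rad.
Bracket: H₀ sin φ sin δ + cos φ cos δ sin H₀ = 1.4487×-0.27060×0.39770 + 0.96269×0.91751×0.99255 = -0.155906 + 0.876697 = 0.720791.
Q̄ = (S₀/π) × [bracket] = (1361/π) × 0.720791 = 312.26 W/m².
Daily total = Q̄ × 24.00 h × 3600 s/h = 312.26 × 24.00 × 3600 / 10⁶ = 26.98 MJ/m².

27.0 MJ/m²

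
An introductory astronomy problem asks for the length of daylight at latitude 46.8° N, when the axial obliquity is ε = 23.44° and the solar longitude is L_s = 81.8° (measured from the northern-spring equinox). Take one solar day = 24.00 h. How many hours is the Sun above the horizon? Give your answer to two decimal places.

Solar declination: sin δ = sin ε · sin L_s = sin 23.44° × sin 81.8° = 0.39372, so δ = +23.186°.
cos h₀ = −tan ϕ · tan δ = −tan(+46.8°) × tan(+23.186°) = -0.4561, so h₀ = 2.0444 rad = 117.14°.
Daylight = 2h₀/(2π) × 24.00 h = (2.0444/π) × 24.00 = 15.62 h.

15.62 h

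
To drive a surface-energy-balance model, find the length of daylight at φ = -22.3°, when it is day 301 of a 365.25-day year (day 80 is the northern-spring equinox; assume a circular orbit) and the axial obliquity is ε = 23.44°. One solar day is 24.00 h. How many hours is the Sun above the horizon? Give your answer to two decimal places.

Solar longitude: λ_s = 360° × (301 − 80)/365.25 = 217.823°.
sin δ = sin 23.44° × sin 217.823° = -0.24394, so δ = -14.119°.
cos H₀ = −tan φ · tan δ = −tan(-22.3°) × tan(-14.119°) = -0.1032, so H₀ = 1.6741 rad = 95.92°.
Daylight = 2H₀/(2π) × 24.00 h = (1.6741/π) × 24.00 = 12.79 h.

12.79 h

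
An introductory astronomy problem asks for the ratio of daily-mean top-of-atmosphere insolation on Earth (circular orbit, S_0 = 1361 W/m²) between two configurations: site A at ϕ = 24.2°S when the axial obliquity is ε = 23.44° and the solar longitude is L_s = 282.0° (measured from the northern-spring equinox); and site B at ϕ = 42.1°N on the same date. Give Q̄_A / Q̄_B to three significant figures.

Q̄_A / Q̄_B ≈ 3.41

— Configuration A (ϕ=-24.2°):
Solar declination: sin δ = sin ε · sin L_s = sin 23.44° × sin 282.0° = -0.38910, so δ = -22.898°.
cos h₀ = −tan(-24.2°) tan(-22.898°) = -0.1898, h₀ = 1.7618 rad.
Bracket: h₀ sin ϕ sin δ + cos ϕ cos δ sin h₀ = 1.7618×-0.40992×-0.38910 + 0.91212×0.92120×0.98182 = 0.281007 + 0.824969 = 1.105976.
Q̄ = (S_0/π) × [bracket] = (1361/π) × 1.105976 = 479.13 W/m².
— Configuration B (ϕ=+42.1°):
cos h₀ = −tan(+42.1°) tan(-22.898°) = 0.3817, h₀ = 1.1792 rad.
Bracket: h₀ sin ϕ sin δ + cos ϕ cos δ sin h₀ = 1.1792×0.67043×-0.38910 + 0.74198×0.92120×0.92431 = -0.307611 + 0.631777 = 0.324166.
Q̄ = (S_0/π) × [bracket] = (1361/π) × 0.324166 = 140.44 W/m².
Ratio Q̄_A / Q̄_B = 479.13 / 140.44 = 3.412.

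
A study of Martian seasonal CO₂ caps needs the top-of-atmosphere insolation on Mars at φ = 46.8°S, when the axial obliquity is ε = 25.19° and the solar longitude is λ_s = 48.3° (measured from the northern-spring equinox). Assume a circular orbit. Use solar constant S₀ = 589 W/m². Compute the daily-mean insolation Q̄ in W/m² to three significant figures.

Solar declination: sin δ = sin ε · sin λ_s = sin 25.19° × sin 48.3° = 0.31779, so δ = +18.529°.
cos H₀ = −tan(-46.8°) tan(+18.529°) = 0.3569, H₀ = 1.2058 rad.
Bracket: H₀ sin φ sin δ + cos φ cos δ sin H₀ = 1.2058×-0.72897×0.31779 + 0.68455×0.94816×0.93414 = -0.279335 + 0.606316 = 0.326981.
Q̄ = (S₀/π) × [bracket] = (589/π) × 0.326981 = 61.30 W/m².

Q̄ ≈ 61.3 W/m²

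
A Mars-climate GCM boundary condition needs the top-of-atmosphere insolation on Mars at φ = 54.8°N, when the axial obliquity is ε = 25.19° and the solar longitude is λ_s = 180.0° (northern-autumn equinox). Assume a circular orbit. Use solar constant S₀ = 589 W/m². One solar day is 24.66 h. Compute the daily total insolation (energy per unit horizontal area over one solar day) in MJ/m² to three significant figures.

Solar declination: sin δ = sin ε · sin λ_s = sin 25.19° × sin 180.0° = 0.00000, so δ = +0.000°.
cos H₀ = −tan(+54.8°) tan(+0.000°) = -0.0000, H₀ = 1.5708 rad.
Bracket: H₀ sin φ sin δ + cos φ cos δ sin H₀ = 1.5708×0.81714×0.00000 + 0.57643×1.00000×1.00000 = 0.000000 + 0.576430 = 0.576430.
Q̄ = (S₀/π) × [bracket] = (589/π) × 0.576430 = 108.07 W/m².
Daily total = Q̄ × 24.66 h × 3600 s/h = 108.07 × 24.66 × 3600 / 10⁶ = 9.594 MJ/m².

9.59 MJ/m²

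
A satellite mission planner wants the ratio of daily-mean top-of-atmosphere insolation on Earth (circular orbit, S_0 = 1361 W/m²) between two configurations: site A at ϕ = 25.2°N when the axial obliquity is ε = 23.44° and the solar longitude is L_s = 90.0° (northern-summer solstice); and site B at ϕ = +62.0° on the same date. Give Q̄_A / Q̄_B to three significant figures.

— Configuration A (ϕ=+25.2°):
Solar declination: sin δ = sin ε · sin L_s = sin 23.44° × sin 90.0° = 0.39779, so δ = +23.440°.
cos h₀ = −tan(+25.2°) tan(+23.440°) = -0.2040, h₀ = 1.7763 rad.
Bracket: h₀ sin ϕ sin δ + cos ϕ cos δ sin h₀ = 1.7763×0.42578×0.39779 + 0.90483×0.91748×0.97897 = 0.300854 + 0.812705 = 1.113559.
Q̄ = (S_0/π) × [bracket] = (1361/π) × 1.113559 = 482.42 W/m².
— Configuration B (ϕ=+62.0°):
cos h₀ = −tan(+62.0°) tan(+23.440°) = -0.8154, h₀ = 2.5243 rad.
Bracket: h₀ sin ϕ sin δ + cos ϕ cos δ sin h₀ = 2.5243×0.88295×0.39779 + 0.46947×0.91748×0.57887 = 0.886607 + 0.249336 = 1.135943.
Q̄ = (S_0/π) × [bracket] = (1361/π) × 1.135943 = 492.11 W/m².
Ratio Q̄_A / Q̄_B = 482.42 / 492.11 = 0.9803.

Q̄_A / Q̄_B ≈ 0.980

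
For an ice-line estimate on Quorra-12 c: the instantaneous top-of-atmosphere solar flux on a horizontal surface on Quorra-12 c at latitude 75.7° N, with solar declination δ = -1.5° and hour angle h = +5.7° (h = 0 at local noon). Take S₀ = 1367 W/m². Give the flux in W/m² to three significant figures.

cos θ_z = sin φ sin δ + cos φ cos δ cos h = -0.025366 + 0.245694 = 0.220328.
Flux = S₀ · cos θ_z = 1367 × 0.220328 = 301.2 W/m².

301 W/m²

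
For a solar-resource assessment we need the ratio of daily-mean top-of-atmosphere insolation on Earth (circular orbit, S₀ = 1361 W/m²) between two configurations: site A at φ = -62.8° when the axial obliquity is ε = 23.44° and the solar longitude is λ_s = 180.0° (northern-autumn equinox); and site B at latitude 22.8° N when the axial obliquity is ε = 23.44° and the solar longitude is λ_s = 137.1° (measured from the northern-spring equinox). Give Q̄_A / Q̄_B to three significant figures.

— Configuration A (φ=-62.8°):
Solar declination: sin δ = sin ε · sin λ_s = sin 23.44° × sin 180.0° = 0.00000, so δ = +0.000°.
cos H₀ = −tan(-62.8°) tan(+0.000°) = 0.0000, H₀ = 1.5708 rad.
Bracket: H₀ sin φ sin δ + cos φ cos δ sin H₀ = 1.5708×-0.88942×0.00000 + 0.45710×1.00000×1.00000 = -0.000000 + 0.457100 = 0.457100.
Q̄ = (S₀/π) × [bracket] = (1361/π) × 0.457100 = 198.02 W/m².
— Configuration B (φ=+22.8°):
Solar declination: sin δ = sin ε · sin λ_s = sin 23.44° × sin 137.1° = 0.27078, so δ = +15.711°.
cos H₀ = −tan(+22.8°) tan(+15.711°) = -0.1182, H₀ = 1.6893 rad.
Bracket: H₀ sin φ sin δ + cos φ cos δ sin H₀ = 1.6893×0.38752×0.27078 + 0.92186×0.96264×0.99298 = 0.177263 + 0.881190 = 1.058453.
Q̄ = (S₀/π) × [bracket] = (1361/π) × 1.058453 = 458.54 W/m².
Ratio Q̄_A / Q̄_B = 198.02 / 458.54 = 0.4318.

Q̄_A / Q̄_B ≈ 0.432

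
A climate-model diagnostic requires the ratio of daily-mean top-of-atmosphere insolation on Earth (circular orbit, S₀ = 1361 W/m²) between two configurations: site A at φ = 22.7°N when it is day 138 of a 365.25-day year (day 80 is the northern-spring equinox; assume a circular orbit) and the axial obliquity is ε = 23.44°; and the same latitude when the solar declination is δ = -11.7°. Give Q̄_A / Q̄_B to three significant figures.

Q̄_A / Q̄_B ≈ 1.38

— Configuration A (φ=+22.7°):
Solar longitude: λ_s = 360° × (138 − 80)/365.25 = 57.166°.
sin δ = sin 23.44° × sin 57.166° = 0.33424, so δ = +19.526°.
cos H₀ = −tan(+22.7°) tan(+19.526°) = -0.1483, H₀ = 1.7197 rad.
Bracket: H₀ sin φ sin δ + cos φ cos δ sin H₀ = 1.7197×0.38591×0.33424 + 0.92254×0.94249×0.98894 = 0.221818 + 0.859868 = 1.081686.
Q̄ = (S₀/π) × [bracket] = (1361/π) × 1.081686 = 468.61 W/m².
— Configuration B (φ=+22.7°):
cos H₀ = −tan(+22.7°) tan(-11.700°) = 0.0866, H₀ = 1.4841 rad.
Bracket: H₀ sin φ sin δ + cos φ cos δ sin H₀ = 1.4841×0.38591×-0.20279 + 0.92254×0.97922×0.99624 = -0.116144 + 0.899973 = 0.783829.
Q̄ = (S₀/π) × [bracket] = (1361/π) × 0.783829 = 339.57 W/m².
Ratio Q̄_A / Q̄_B = 468.61 / 339.57 = 1.380.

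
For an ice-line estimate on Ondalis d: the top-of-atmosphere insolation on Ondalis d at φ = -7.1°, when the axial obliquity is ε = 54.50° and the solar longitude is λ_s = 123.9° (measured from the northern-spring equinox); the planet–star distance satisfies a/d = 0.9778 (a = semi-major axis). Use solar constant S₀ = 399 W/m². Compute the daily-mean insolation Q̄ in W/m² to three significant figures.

Solar declination: sin δ = sin ε · sin λ_s = sin 54.50° × sin 123.9° = 0.67573, so δ = +42.511°.
cos H₀ = −tan(-7.1°) tan(+42.511°) = 0.1142, H₀ = 1.4564 rad.
Bracket: H₀ sin φ sin δ + cos φ cos δ sin H₀ = 1.4564×-0.12360×0.67573 + 0.99233×0.73715×0.99346 = -0.121639 + 0.726712 = 0.605073.
Inverse-square distance factor (a/d)² = 0.9778² = 0.956093.
Q̄ = (S₀/π) × 0.956093 × [bracket] = (399/π) × 0.956093 × 0.605073 = 73.47 W/m².

Q̄ ≈ 73.5 W/m²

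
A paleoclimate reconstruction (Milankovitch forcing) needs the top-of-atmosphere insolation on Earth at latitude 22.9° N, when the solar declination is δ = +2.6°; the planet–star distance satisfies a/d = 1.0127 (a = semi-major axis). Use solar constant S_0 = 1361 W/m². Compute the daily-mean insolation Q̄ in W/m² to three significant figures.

Q̄ ≈ 421 W/m²

cos h₀ = −tan(+22.9°) tan(+2.600°) = -0.0192, h₀ = 1.5900 rad.
Bracket: h₀ sin ϕ sin δ + cos ϕ cos δ sin h₀ = 1.5900×0.38912×0.04536 + 0.92119×0.99897×0.99982 = 0.028064 + 0.920076 = 0.948140.
Inverse-square distance factor (a/d)² = 1.0127² = 1.025561.
Q̄ = (S_0/π) × 1.025561 × [bracket] = (1361/π) × 1.025561 × 0.948140 = 421.3 W/m².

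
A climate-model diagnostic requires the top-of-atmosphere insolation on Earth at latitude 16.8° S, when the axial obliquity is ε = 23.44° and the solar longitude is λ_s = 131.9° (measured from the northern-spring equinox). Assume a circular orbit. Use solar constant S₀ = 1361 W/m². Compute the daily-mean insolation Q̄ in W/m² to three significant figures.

Q̄ ≈ 340 W/m²

Solar declination: sin δ = sin ε · sin λ_s = sin 23.44° × sin 131.9° = 0.29608, so δ = +17.222°.
cos H₀ = −tan(-16.8°) tan(+17.222°) = 0.0936, H₀ = 1.4771 rad.
Bracket: H₀ sin φ sin δ + cos φ cos δ sin H₀ = 1.4771×-0.28903×0.29608 + 0.95732×0.95516×0.99561 = -0.126404 + 0.910380 = 0.783976.
Q̄ = (S₀/π) × [bracket] = (1361/π) × 0.783976 = 339.6 W/m².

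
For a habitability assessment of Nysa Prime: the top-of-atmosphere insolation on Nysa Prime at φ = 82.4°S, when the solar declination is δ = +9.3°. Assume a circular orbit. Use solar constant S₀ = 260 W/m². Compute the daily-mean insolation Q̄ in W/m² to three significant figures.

Q̄ ≈ 0.00 W/m²

cos H₀ = −tan(-82.4°) tan(+9.300°) = 1.2273 ≥ 1 ⇒ polar night, H₀ = 0 and Q̄ = 0.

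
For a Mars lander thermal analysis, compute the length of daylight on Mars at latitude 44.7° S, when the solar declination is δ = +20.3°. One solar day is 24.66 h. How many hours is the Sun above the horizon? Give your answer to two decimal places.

9.39 h

cos H₀ = −tan φ · tan δ = −tan(-44.7°) × tan(+20.300°) = 0.3661, so H₀ = 1.1960 rad = 68.53°.
Daylight = 2H₀/(2π) × 24.66 h = (1.1960/π) × 24.66 = 9.39 h.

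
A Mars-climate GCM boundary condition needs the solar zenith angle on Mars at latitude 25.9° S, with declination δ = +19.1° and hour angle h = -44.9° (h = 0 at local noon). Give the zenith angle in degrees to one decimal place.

cos θ_z = sin ϕ sin δ + cos ϕ cos δ cos h = -0.142929 + 0.602114 = 0.459185.
θ_z = arccos(0.459185) = 62.7°.

θ_z = 62.7°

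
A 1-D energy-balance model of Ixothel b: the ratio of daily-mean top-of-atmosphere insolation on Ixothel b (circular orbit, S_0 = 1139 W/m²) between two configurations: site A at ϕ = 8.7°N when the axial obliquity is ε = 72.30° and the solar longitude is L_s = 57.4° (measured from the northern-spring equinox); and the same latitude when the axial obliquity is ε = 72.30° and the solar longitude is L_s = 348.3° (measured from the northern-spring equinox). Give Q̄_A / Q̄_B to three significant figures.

— Configuration A (ϕ=+8.7°):
Solar declination: sin δ = sin ε · sin L_s = sin 72.30° × sin 57.4° = 0.80257, so δ = +53.376°.
cos h₀ = −tan(+8.7°) tan(+53.376°) = -0.2059, h₀ = 1.7781 rad.
Bracket: h₀ sin ϕ sin δ + cos ϕ cos δ sin h₀ = 1.7781×0.15126×0.80257 + 0.98849×0.59656×0.97858 = 0.215856 + 0.577062 = 0.792918.
Q̄ = (S_0/π) × [bracket] = (1139/π) × 0.792918 = 287.48 W/m².
— Configuration B (ϕ=+8.7°):
Solar declination: sin δ = sin ε · sin L_s = sin 72.30° × sin 348.3° = -0.19319, so δ = -11.139°.
cos h₀ = −tan(+8.7°) tan(-11.139°) = 0.0301, h₀ = 1.5407 rad.
Bracket: h₀ sin ϕ sin δ + cos ϕ cos δ sin h₀ = 1.5407×0.15126×-0.19319 + 0.98849×0.98116×0.99955 = -0.045022 + 0.969430 = 0.924408.
Q̄ = (S_0/π) × [bracket] = (1139/π) × 0.924408 = 335.15 W/m².
Ratio Q̄_A / Q̄_B = 287.48 / 335.15 = 0.8578.

Q̄_A / Q̄_B ≈ 0.858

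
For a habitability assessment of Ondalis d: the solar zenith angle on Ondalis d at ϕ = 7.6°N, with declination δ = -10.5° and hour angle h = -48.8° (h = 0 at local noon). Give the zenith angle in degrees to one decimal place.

cos θ_z = sin ϕ sin δ + cos ϕ cos δ cos h = -0.024102 + 0.641970 = 0.617868.
θ_z = arccos(0.617868) = 51.8°.

θ_z = 51.8°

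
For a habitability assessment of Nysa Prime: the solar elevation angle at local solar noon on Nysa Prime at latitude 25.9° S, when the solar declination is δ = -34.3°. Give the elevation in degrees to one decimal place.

81.6°

At local noon the hour angle is zero, so the zenith angle equals |φ − δ| = |-25.9° − (-34.300°)| = 8.400°.
Elevation = 90° − 8.400° = 81.6°.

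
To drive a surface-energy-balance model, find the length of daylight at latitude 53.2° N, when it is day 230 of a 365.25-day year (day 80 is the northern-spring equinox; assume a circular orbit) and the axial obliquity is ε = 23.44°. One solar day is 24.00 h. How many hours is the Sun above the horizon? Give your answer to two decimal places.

14.24 h

Solar longitude: λ_s = 360° × (230 − 80)/365.25 = 147.844°.
sin δ = sin 23.44° × sin 147.844° = 0.21171, so δ = +12.223°.
cos H₀ = −tan φ · tan δ = −tan(+53.2°) × tan(+12.223°) = -0.2896, so H₀ = 1.8646 rad = 106.83°.
Daylight = 2H₀/(2π) × 24.00 h = (1.8646/π) × 24.00 = 14.24 h.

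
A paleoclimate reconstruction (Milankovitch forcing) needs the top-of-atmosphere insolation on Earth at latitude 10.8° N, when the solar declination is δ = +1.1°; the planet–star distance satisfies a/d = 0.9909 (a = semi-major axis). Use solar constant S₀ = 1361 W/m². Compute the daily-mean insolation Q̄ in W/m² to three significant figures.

cos H₀ = −tan(+10.8°) tan(+1.100°) = -0.0037, H₀ = 1.5745 rad.
Bracket: H₀ sin φ sin δ + cos φ cos δ sin H₀ = 1.5745×0.18738×0.01920 + 0.98229×0.99982×0.99999 = 0.005665 + 0.982103 = 0.987768.
Inverse-square distance factor (a/d)² = 0.9909² = 0.981883.
Q̄ = (S₀/π) × 0.981883 × [bracket] = (1361/π) × 0.981883 × 0.987768 = 420.2 W/m².

Q̄ ≈ 420 W/m²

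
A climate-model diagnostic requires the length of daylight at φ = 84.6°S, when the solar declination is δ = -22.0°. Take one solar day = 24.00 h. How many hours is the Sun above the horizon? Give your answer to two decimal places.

24.00 h

Sunrise equation: cos H₀ = −tan φ · tan δ = -4.2742 ≤ −1, so the Sun never sets (polar day) and H₀ = π.
Daylight = 2H₀/(2π) × 24.00 h = (3.1416/π) × 24.00 = 24.00 h.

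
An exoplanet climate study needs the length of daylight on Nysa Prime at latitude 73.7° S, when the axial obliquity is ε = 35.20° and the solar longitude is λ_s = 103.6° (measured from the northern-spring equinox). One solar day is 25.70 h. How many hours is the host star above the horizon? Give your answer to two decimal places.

0.00 h

Solar declination: sin δ = sin ε · sin λ_s = sin 35.20° × sin 103.6° = 0.56027, so δ = +34.074°.
cos H₀ = −tan φ · tan δ = 2.3131 ≥ 1, so the host star never rises (polar night) and H₀ = 0.
Daylight = 2H₀/(2π) × 25.70 h = (0.0000/π) × 25.70 = 0.00 h.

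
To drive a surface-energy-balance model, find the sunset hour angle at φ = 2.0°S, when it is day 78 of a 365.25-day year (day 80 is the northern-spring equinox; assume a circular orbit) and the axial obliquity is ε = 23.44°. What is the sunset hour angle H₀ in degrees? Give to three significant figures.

Solar longitude: λ_s = 360° × (78 − 80)/365.25 = -1.971°, i.e. -1.971° + 360° = 358.029°.
sin δ = sin 23.44° × sin 358.029° = -0.01368, so δ = -0.784°.
cos H₀ = −tan φ · tan δ = −tan(-2.0°) × tan(-0.784°) = -0.0005, so H₀ = 1.5713 rad = 90.03°.

H₀ = 90.0°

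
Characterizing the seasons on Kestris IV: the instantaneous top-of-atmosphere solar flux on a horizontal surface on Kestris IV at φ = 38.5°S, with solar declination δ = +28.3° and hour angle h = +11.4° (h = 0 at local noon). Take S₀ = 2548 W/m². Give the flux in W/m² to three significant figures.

cos θ_z = sin φ sin δ + cos φ cos δ cos h = -0.295127 + 0.675474 = 0.380347.
Flux = S₀ · cos θ_z = 2548 × 0.380347 = 969.1 W/m².

969 W/m²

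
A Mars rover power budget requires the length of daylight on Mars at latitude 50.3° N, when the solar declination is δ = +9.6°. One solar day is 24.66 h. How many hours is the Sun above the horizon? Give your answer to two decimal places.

cos H₀ = −tan φ · tan δ = −tan(+50.3°) × tan(+9.600°) = -0.2037, so H₀ = 1.7760 rad = 101.75°.
Daylight = 2H₀/(2π) × 24.66 h = (1.7760/π) × 24.66 = 13.94 h.

13.94 h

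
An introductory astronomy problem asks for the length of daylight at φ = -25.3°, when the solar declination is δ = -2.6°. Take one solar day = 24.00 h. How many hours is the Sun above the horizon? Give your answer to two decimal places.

cos H₀ = −tan φ · tan δ = −tan(-25.3°) × tan(-2.600°) = -0.0215, so H₀ = 1.5923 rad = 91.23°.
Daylight = 2H₀/(2π) × 24.00 h = (1.5923/π) × 24.00 = 12.16 h.

12.16 h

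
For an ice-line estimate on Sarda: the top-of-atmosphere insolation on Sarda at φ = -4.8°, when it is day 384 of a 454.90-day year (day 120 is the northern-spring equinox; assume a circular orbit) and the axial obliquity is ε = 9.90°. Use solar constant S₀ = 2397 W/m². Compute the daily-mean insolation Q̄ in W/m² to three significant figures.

Solar longitude: λ_s = 360° × (384 − 120)/454.90 = 208.925°.
sin δ = sin 9.90° × sin 208.925° = -0.08316, so δ = -4.770°.
cos H₀ = −tan(-4.8°) tan(-4.770°) = -0.0070, H₀ = 1.5778 rad.
Bracket: H₀ sin φ sin δ + cos φ cos δ sin H₀ = 1.5778×-0.08368×-0.08316 + 0.99649×0.99654×0.99998 = 0.010980 + 0.993022 = 1.004002.
Q̄ = (S₀/π) × [bracket] = (2397/π) × 1.004002 = 766.0 W/m².

Q̄ ≈ 766 W/m²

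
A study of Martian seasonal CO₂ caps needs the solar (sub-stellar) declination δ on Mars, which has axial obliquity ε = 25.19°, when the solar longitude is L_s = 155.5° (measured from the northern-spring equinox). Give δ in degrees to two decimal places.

sin δ = sin ε · sin L_s = sin 25.19° × sin 155.5° = 0.176502.
δ = arcsin(0.176502) = +10.17°.

δ = +10.17°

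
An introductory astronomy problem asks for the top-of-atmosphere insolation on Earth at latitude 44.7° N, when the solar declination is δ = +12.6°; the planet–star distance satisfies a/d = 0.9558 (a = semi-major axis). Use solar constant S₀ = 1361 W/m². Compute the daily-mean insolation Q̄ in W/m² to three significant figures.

cos H₀ = −tan(+44.7°) tan(+12.600°) = -0.2212, H₀ = 1.7938 rad.
Bracket: H₀ sin φ sin δ + cos φ cos δ sin H₀ = 1.7938×0.70339×0.21814 + 0.71080×0.97592×0.97523 = 0.275236 + 0.676501 = 0.951737.
Inverse-square distance factor (a/d)² = 0.9558² = 0.913554.
Q̄ = (S₀/π) × 0.913554 × [bracket] = (1361/π) × 0.913554 × 0.951737 = 376.7 W/m².

Q̄ ≈ 377 W/m²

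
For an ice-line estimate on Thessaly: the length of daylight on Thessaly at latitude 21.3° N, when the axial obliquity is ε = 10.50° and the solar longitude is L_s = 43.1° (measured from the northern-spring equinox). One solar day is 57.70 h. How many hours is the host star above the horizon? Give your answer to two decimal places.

Solar declination: sin δ = sin ε · sin L_s = sin 10.50° × sin 43.1° = 0.12452, so δ = +7.153°.
cos h₀ = −tan ϕ · tan δ = −tan(+21.3°) × tan(+7.153°) = -0.0489, so h₀ = 1.6197 rad = 92.80°.
Daylight = 2h₀/(2π) × 57.70 h = (1.6197/π) × 57.70 = 29.75 h.

29.75 h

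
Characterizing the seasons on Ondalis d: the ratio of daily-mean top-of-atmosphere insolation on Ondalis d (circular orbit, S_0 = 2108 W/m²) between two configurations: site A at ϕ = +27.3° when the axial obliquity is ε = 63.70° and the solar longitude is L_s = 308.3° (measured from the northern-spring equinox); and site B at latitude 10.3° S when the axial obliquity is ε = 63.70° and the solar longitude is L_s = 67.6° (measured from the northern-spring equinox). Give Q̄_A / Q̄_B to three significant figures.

— Configuration A (ϕ=+27.3°):
Solar declination: sin δ = sin ε · sin L_s = sin 63.70° × sin 308.3° = -0.70354, so δ = -44.712°.
cos h₀ = −tan(+27.3°) tan(-44.712°) = 0.5110, h₀ = 1.0345 rad.
Bracket: h₀ sin ϕ sin δ + cos ϕ cos δ sin h₀ = 1.0345×0.45865×-0.70354 + 0.88862×0.71065×0.85960 = -0.333811 + 0.542836 = 0.209025.
Q̄ = (S_0/π) × [bracket] = (2108/π) × 0.209025 = 140.26 W/m².
— Configuration B (ϕ=-10.3°):
Solar declination: sin δ = sin ε · sin L_s = sin 63.70° × sin 67.6° = 0.82884, so δ = +55.980°.
cos h₀ = −tan(-10.3°) tan(+55.980°) = 0.2692, h₀ = 1.2982 rad.
Bracket: h₀ sin ϕ sin δ + cos ϕ cos δ sin h₀ = 1.2982×-0.17880×0.82884 + 0.98389×0.55948×0.96308 = -0.192389 + 0.530144 = 0.337755.
Q̄ = (S_0/π) × [bracket] = (2108/π) × 0.337755 = 226.63 W/m².
Ratio Q̄_A / Q̄_B = 140.26 / 226.63 = 0.6189.

Q̄_A / Q̄_B ≈ 0.619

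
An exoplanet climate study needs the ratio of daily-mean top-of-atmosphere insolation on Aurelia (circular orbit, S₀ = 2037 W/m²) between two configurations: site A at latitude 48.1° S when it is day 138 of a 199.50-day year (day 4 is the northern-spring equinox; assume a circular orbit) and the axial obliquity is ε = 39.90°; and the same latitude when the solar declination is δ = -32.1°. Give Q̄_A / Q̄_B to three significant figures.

— Configuration A (φ=-48.1°):
Solar longitude: λ_s = 360° × (138 − 4)/199.50 = 241.805°.
sin δ = sin 39.90° × sin 241.805° = -0.56534, so δ = -34.426°.
cos H₀ = −tan(-48.1°) tan(-34.426°) = -0.7639, H₀ = 2.4401 rad.
Bracket: H₀ sin φ sin δ + cos φ cos δ sin H₀ = 2.4401×-0.74431×-0.56534 + 0.66783×0.82486×0.64538 = 1.026765 + 0.355518 = 1.382283.
Q̄ = (S₀/π) × [bracket] = (2037/π) × 1.382283 = 896.27 W/m².
— Configuration B (φ=-48.1°):
cos H₀ = −tan(-48.1°) tan(-32.100°) = -0.6991, H₀ = 2.3450 rad.
Bracket: H₀ sin φ sin δ + cos φ cos δ sin H₀ = 2.3450×-0.74431×-0.53140 + 0.66783×0.84712×0.71499 = 0.927509 + 0.404493 = 1.332002.
Q̄ = (S₀/π) × [bracket] = (2037/π) × 1.332002 = 863.67 W/m².
Ratio Q̄_A / Q̄_B = 896.27 / 863.67 = 1.038.

Q̄_A / Q̄_B ≈ 1.04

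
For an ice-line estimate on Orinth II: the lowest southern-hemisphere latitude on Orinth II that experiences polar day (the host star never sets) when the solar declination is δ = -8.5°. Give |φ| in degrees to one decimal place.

Polar day requires cos H₀ = −tan φ tan δ ≤ −1, i.e. tan φ tan δ ≥ 1.
The boundary is |tan φ| · |tan δ| = 1, so |φ| = 90° − |δ| = 90° − 8.5° = 81.5° in the southern hemisphere.

|φ| = 81.5°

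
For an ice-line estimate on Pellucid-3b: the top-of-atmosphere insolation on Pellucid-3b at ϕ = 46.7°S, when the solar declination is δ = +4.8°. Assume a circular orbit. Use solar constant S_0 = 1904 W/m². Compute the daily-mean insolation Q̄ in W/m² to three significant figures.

cos h₀ = −tan(-46.7°) tan(+4.800°) = 0.0891, h₀ = 1.4816 rad.
Bracket: h₀ sin ϕ sin δ + cos ϕ cos δ sin h₀ = 1.4816×-0.72777×0.08368 + 0.68582×0.99649×0.99602 = -0.090229 + 0.680693 = 0.590464.
Q̄ = (S_0/π) × [bracket] = (1904/π) × 0.590464 = 357.9 W/m².

Q̄ ≈ 358 W/m²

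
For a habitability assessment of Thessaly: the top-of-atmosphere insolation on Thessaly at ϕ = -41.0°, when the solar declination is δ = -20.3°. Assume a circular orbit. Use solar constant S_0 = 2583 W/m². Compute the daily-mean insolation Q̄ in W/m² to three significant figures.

Q̄ ≈ 906 W/m²

cos h₀ = −tan(-41.0°) tan(-20.300°) = -0.3216, h₀ = 1.8982 rad.
Bracket: h₀ sin ϕ sin δ + cos ϕ cos δ sin h₀ = 1.8982×-0.65606×-0.34694 + 0.75471×0.93789×0.94689 = 0.432056 + 0.670242 = 1.102298.
Q̄ = (S_0/π) × [bracket] = (2583/π) × 1.102298 = 906.3 W/m².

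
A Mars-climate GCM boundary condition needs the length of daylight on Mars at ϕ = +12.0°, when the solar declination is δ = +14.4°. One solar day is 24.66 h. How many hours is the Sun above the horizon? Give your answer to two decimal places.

cos h₀ = −tan ϕ · tan δ = −tan(+12.0°) × tan(+14.400°) = -0.0546, so h₀ = 1.6254 rad = 93.13°.
Daylight = 2h₀/(2π) × 24.66 h = (1.6254/π) × 24.66 = 12.76 h.

12.76 h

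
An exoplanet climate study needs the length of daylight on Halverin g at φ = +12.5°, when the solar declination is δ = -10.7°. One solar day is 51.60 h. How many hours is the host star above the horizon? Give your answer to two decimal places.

25.11 h

cos H₀ = −tan φ · tan δ = −tan(+12.5°) × tan(-10.700°) = 0.0419, so H₀ = 1.5289 rad = 87.60°.
Daylight = 2H₀/(2π) × 51.60 h = (1.5289/π) × 51.60 = 25.11 h.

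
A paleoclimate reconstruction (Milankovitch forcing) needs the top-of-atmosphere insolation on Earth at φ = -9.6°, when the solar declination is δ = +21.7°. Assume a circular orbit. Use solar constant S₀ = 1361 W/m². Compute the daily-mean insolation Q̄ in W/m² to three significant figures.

cos H₀ = −tan(-9.6°) tan(+21.700°) = 0.0673, H₀ = 1.5034 rad.
Bracket: H₀ sin φ sin δ + cos φ cos δ sin H₀ = 1.5034×-0.16677×0.36975 + 0.98600×0.92913×0.99773 = -0.092704 + 0.914043 = 0.821339.
Q̄ = (S₀/π) × [bracket] = (1361/π) × 0.821339 = 355.8 W/m².

Q̄ ≈ 356 W/m²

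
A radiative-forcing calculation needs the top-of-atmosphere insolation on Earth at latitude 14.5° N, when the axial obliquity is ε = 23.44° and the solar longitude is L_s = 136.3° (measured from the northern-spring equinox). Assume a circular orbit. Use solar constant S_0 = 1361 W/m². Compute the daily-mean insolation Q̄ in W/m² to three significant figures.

Solar declination: sin δ = sin ε · sin L_s = sin 23.44° × sin 136.3° = 0.27483, so δ = +15.952°.
cos h₀ = −tan(+14.5°) tan(+15.952°) = -0.0739, h₀ = 1.6448 rad.
Bracket: h₀ sin ϕ sin δ + cos ϕ cos δ sin h₀ = 1.6448×0.25038×0.27483 + 0.96815×0.96149×0.99726 = 0.113182 + 0.928316 = 1.041498.
Q̄ = (S_0/π) × [bracket] = (1361/π) × 1.041498 = 451.2 W/m².

Q̄ ≈ 451 W/m²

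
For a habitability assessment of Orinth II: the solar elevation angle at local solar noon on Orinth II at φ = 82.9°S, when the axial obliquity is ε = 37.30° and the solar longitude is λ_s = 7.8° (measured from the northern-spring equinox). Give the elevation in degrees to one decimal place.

2.4°

Solar declination: sin δ = sin ε · sin λ_s = sin 37.30° × sin 7.8° = 0.08224, so δ = +4.717°.
At local noon the hour angle is zero, so the zenith angle equals |φ − δ| = |-82.9° − (+4.717°)| = 87.617°.
Elevation = 90° − 87.617° = 2.4°.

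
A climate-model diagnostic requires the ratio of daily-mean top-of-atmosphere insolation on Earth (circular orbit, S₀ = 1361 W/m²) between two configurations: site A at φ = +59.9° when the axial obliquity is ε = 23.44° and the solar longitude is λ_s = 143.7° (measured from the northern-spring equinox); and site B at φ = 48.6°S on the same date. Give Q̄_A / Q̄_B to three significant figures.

— Configuration A (φ=+59.9°):
Solar declination: sin δ = sin ε · sin λ_s = sin 23.44° × sin 143.7° = 0.23550, so δ = +13.621°.
cos H₀ = −tan(+59.9°) tan(+13.621°) = -0.4180, H₀ = 2.0020 rad.
Bracket: H₀ sin φ sin δ + cos φ cos δ sin H₀ = 2.0020×0.86515×0.23550 + 0.50151×0.97188×0.90844 = 0.407893 + 0.442781 = 0.850674.
Q̄ = (S₀/π) × [bracket] = (1361/π) × 0.850674 = 368.53 W/m².
— Configuration B (φ=-48.6°):
cos H₀ = −tan(-48.6°) tan(+13.621°) = 0.2748, H₀ = 1.2924 rad.
Bracket: H₀ sin φ sin δ + cos φ cos δ sin H₀ = 1.2924×-0.75011×0.23550 + 0.66131×0.97188×0.96149 = -0.228304 + 0.617963 = 0.389659.
Q̄ = (S₀/π) × [bracket] = (1361/π) × 0.389659 = 168.81 W/m².
Ratio Q̄_A / Q̄_B = 368.53 / 168.81 = 2.183.

Q̄_A / Q̄_B ≈ 2.18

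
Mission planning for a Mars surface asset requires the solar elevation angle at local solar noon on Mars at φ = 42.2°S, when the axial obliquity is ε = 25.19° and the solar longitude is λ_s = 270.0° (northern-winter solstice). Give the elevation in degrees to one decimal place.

73.0°

Solar declination: sin δ = sin ε · sin λ_s = sin 25.19° × sin 270.0° = -0.42562, so δ = -25.190°.
At local noon the hour angle is zero, so the zenith angle equals |φ − δ| = |-42.2° − (-25.190°)| = 17.010°.
Elevation = 90° − 17.010° = 73.0°.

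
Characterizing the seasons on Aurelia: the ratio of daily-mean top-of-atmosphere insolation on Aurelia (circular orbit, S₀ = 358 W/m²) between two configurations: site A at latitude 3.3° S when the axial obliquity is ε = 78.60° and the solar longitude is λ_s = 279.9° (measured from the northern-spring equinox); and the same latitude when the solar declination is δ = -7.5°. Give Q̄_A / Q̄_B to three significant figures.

— Configuration A (φ=-3.3°):
Solar declination: sin δ = sin ε · sin λ_s = sin 78.60° × sin 279.9° = -0.96567, so δ = -74.944°.
cos H₀ = −tan(-3.3°) tan(-74.944°) = -0.2144, H₀ = 1.7868 rad.
Bracket: H₀ sin φ sin δ + cos φ cos δ sin H₀ = 1.7868×-0.05756×-0.96567 + 0.99834×0.25976×0.97676 = 0.099317 + 0.253302 = 0.352619.
Q̄ = (S₀/π) × [bracket] = (358/π) × 0.352619 = 40.183 W/m².
— Configuration B (φ=-3.3°):
cos H₀ = −tan(-3.3°) tan(-7.500°) = -0.0076, H₀ = 1.5784 rad.
Bracket: H₀ sin φ sin δ + cos φ cos δ sin H₀ = 1.5784×-0.05756×-0.13053 + 0.99834×0.99144×0.99997 = 0.011859 + 0.989765 = 1.001624.
Q̄ = (S₀/π) × [bracket] = (358/π) × 1.001624 = 114.14 W/m².
Ratio Q̄_A / Q̄_B = 40.183 / 114.14 = 0.3521.

Q̄_A / Q̄_B ≈ 0.352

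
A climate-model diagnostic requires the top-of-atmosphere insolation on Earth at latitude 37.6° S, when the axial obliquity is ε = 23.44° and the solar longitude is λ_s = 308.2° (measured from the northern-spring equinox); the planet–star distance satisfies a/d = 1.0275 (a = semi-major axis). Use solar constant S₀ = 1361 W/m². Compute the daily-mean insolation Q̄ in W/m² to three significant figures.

Solar declination: sin δ = sin ε · sin λ_s = sin 23.44° × sin 308.2° = -0.31260, so δ = -18.216°.
cos H₀ = −tan(-37.6°) tan(-18.216°) = -0.2534, H₀ = 1.8270 rad.
Bracket: H₀ sin φ sin δ + cos φ cos δ sin H₀ = 1.8270×-0.61015×-0.31260 + 0.79229×0.94988×0.96735 = 0.348469 + 0.728009 = 1.076478.
Inverse-square distance factor (a/d)² = 1.0275² = 1.055756.
Q̄ = (S₀/π) × 1.055756 × [bracket] = (1361/π) × 1.055756 × 1.076478 = 492.4 W/m².

Q̄ ≈ 492 W/m²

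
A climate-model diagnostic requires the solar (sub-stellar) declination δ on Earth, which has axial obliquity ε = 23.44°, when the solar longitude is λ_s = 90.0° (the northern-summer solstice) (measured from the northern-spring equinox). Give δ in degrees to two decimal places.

δ = +23.44°

sin δ = sin ε · sin λ_s = sin 23.44° × sin 90.0° = 0.397789.
δ = arcsin(0.397789) = +23.44°.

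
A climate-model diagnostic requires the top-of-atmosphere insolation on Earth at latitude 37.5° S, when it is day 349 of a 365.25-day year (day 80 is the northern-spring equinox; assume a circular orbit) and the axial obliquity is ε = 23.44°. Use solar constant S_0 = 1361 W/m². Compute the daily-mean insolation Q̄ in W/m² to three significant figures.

Solar longitude: L_s = 360° × (349 − 80)/365.25 = 265.133°.
sin δ = sin 23.44° × sin 265.133° = -0.39635, so δ = -23.350°.
cos h₀ = −tan(-37.5°) tan(-23.350°) = -0.3313, h₀ = 1.9084 rad.
Bracket: h₀ sin ϕ sin δ + cos ϕ cos δ sin h₀ = 1.9084×-0.60876×-0.39635 + 0.79335×0.91810×0.94354 = 0.460463 + 0.687251 = 1.147714.
Q̄ = (S_0/π) × [bracket] = (1361/π) × 1.147714 = 497.2 W/m².

Q̄ ≈ 497 W/m²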